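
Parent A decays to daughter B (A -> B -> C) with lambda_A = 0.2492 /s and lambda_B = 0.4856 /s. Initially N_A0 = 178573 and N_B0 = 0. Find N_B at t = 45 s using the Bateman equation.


N_B(t) = lambda_A * N_A0 / (lambda_B - lambda_A) * [exp(-lambda_A*t) - exp(-lambda_B*t)]
exp(-0.2492*45) = 1.348409e-05; exp(-0.4856*45) = 3.234424e-10
N_B = 0.2492 * 178573 / (0.4856 - 0.2492) * (1.348409e-05 - 3.234424e-10)
N_B = 2.5382

2.5382


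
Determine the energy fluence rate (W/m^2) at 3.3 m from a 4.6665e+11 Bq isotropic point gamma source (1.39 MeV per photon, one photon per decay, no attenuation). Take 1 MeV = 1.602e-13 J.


psi = A * E * 1.602e-13 / (4*pi*r^2)
psi = 4.6665e+11 * 1.39 * 1.602e-13 / (4*pi*3.3^2)
psi = 7.5933e-04 W/m^2

7.5933e-04


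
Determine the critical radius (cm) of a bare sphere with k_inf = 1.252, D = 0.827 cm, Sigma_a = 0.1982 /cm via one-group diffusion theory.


L^2 = D / Sigma_a = 0.827 / 0.1982 = 4.172553 cm^2
B_m^2 = (k_inf - 1) / L^2 = (1.252 - 1) / 4.172553 = 0.06039468 /cm^2
For a bare sphere: B_g = pi/R, so R_c = pi / sqrt(B_m^2)
R_c = pi / sqrt(0.06039468) = 12.784 cm

12.784


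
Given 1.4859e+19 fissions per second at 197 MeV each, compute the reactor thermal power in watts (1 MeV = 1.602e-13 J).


P = fission_rate * E_MeV * 1.602e-13
P = 1.4859e+19 * 197 * 1.602e-13
P = 4.6894e+08 W

4.6894e+08


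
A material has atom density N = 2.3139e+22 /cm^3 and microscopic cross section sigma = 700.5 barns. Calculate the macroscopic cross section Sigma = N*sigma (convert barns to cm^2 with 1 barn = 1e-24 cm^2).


Sigma = N * sigma_barns * 1e-24
Sigma = 2.3139e+22 * 700.5 * 1e-24
Sigma = 16.209 /cm

16.209


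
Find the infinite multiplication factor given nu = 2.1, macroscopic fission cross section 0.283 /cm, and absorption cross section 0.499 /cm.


k_inf = nu * Sigma_f / Sigma_a
k_inf = 2.1 * 0.283 / 0.499
k_inf = 1.1910

1.1910


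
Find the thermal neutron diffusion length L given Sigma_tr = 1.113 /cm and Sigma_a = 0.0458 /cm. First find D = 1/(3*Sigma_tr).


D = 1 / (3 * Sigma_tr) = 1 / (3 * 1.113) = 0.2994909 cm
L = sqrt(D / Sigma_a)
L = sqrt(0.2994909 / 0.0458)
L = 2.5572 cm

2.5572


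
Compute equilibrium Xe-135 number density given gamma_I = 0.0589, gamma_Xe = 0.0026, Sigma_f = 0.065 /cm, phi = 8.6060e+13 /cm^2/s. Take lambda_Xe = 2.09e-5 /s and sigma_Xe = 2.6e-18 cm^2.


Xe_eq = (gamma_I + gamma_Xe) * Sigma_f * phi / (lambda_Xe + sigma_Xe * phi)
Numerator = (0.0589 + 0.0026) * 0.065 * 8.6060e+13 = 3.440248e+11
Denominator = 2.09e-5 + 2.6e-18 * 8.6060e+13 = 2.446560e-04
Xe_eq = 3.440248e+11 / 2.446560e-04 = 1.4062e+15 /cm^3

1.4062e+15


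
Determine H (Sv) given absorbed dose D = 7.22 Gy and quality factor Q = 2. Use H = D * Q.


H = D * Q
H = 7.22 * 2
H = 14.440 Sv

14.440


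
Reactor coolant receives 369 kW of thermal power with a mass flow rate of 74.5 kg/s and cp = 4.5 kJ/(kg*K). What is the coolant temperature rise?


dT = Q / (m_dot * cp)
dT = 369 / (74.5 * 4.5)
dT = 1.1007 C

1.1007


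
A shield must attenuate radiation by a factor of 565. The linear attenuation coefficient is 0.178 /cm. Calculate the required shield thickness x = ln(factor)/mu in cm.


x = ln(factor) / mu
x = ln(565) / 0.178
x = 35.600 cm

35.600


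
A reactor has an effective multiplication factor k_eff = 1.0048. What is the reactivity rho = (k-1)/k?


rho = (k_eff - 1) / k_eff
rho = (1.0048 - 1) / 1.0048
rho = 0.0047771

0.0047771


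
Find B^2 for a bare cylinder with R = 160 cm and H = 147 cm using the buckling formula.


B^2 = (2.405/R)^2 + (pi/H)^2
B^2 = (2.405/160)^2 + (pi/147)^2
B^2 = 6.8267e-04 /cm^2

6.8267e-04


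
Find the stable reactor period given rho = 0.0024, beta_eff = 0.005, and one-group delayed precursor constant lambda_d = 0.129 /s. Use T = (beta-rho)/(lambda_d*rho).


T = (beta - rho) / (lambda_d * rho)
T = (0.005 - 0.0024) / (0.129 * 0.0024)
T = 8.3979 s

8.3979


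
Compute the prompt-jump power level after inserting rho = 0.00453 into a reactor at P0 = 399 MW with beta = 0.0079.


P1/P0 = beta / (beta - rho)
P1/P0 = 0.0079 / (0.0079 - 0.00453) = 2.344214
P1 = 399 * 2.344214 = 935.34 MW

935.34


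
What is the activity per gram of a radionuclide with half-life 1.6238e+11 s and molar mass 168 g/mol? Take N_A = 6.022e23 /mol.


lambda = ln(2) / t_half = ln(2) / 1.6238e+11 = 4.268673e-12 /s
SA = lambda * N_A / M
SA = 4.268673e-12 * 6.022e23 / 168
SA = 1.5301e+10 Bq/g

1.5301e+10


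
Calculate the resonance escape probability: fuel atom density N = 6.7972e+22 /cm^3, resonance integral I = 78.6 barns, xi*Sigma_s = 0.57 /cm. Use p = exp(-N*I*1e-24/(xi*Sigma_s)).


p = exp(-N * I * 1e-24 / (xi*Sigma_s))
p = exp(-6.7972e+22 * 78.6 * 1e-24 / 0.57)
p = 8.4990e-05

8.4990e-05


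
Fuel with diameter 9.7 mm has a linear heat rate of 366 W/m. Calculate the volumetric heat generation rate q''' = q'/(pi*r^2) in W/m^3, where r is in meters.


r = D / 2 / 1000 = 9.7 / 2 / 1000 = 0.00485 m
q''' = q' / (pi * r^2)
q''' = 366 / (pi * 0.00485^2)
q''' = 4.9528e+06 W/m^3

4.9528e+06


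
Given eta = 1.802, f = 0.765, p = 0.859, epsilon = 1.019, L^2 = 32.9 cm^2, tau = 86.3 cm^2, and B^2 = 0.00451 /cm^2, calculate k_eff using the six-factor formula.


k_inf = eta*f*p*eps = 1.802*0.765*0.859*1.019 = 1.206656
P_TNL = 1/(1 + L^2*B^2) = 1/(1 + 32.9*0.00451) = 0.8707927
P_FNL = exp(-B^2*tau) = exp(-0.00451*86.3) = 0.6775899
k_eff = k_inf * P_TNL * P_FNL = 1.206656 * 0.8707927 * 0.6775899
k_eff = 0.71198

0.71198


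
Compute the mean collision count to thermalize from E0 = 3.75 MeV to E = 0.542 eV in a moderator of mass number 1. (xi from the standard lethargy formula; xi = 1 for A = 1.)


xi = 1 + (A-1)^2/(2A)*ln((A-1)/(A+1)) = 1 (for A = 1)
n = ln(E0/E) / xi
n = ln(3.75e6 / 0.542) / 1
n = ln(6.918819e+06) / 1 = 15.750

15.750


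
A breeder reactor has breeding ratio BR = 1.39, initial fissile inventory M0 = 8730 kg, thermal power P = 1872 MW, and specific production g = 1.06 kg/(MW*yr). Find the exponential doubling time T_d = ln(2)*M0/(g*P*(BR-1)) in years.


Breeding gain G = BR - 1 = 1.39 - 1 = 0.39
Fissile production rate = g * P * G = 1.06 * 1872 * 0.39 = 773.8848 kg/yr
T_d = ln(2) * M0 / (g * P * G)
T_d = ln(2) * 8730 / 773.8848 = 7.8192 yr

7.8192


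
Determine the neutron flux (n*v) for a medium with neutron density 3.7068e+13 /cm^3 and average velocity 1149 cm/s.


phi = n * v
phi = 3.7068e+13 * 1149
phi = 4.2591e+16 /cm^2/s

4.2591e+16


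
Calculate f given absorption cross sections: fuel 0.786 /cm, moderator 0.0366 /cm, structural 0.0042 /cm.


f = Sigma_a_fuel / (Sigma_a_fuel + Sigma_a_mod + Sigma_a_other)
f = 0.786 / (0.786 + 0.0366 + 0.0042)
f = 0.95065

0.95065


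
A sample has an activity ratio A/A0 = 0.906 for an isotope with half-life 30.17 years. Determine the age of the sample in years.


lambda = ln(2) / t_half = ln(2) / 30.17 = 0.02297472 /yr
t = -ln(A/A0) / lambda
t = -ln(0.906) / 0.02297472
t = 4.2967 yr

4.2967


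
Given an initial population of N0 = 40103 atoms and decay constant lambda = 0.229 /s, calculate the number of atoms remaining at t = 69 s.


N = N0 * exp(-lambda * t)
N = 40103 * exp(-0.229 * 69)
N = 0.0055067

0.0055067


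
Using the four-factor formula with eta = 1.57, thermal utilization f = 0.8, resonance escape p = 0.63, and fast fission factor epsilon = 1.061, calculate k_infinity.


k_inf = eta * f * p * epsilon
k_inf = 1.57 * 0.8 * 0.63 * 1.061
k_inf = 0.83955

0.83955


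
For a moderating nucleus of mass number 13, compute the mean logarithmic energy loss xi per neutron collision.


xi = 1 + (A-1)^2/(2A) * ln((A-1)/(A+1))
xi = 1 + (13-1)^2/(2*13) * ln((13-1)/(13 +1))
xi = 0.14624

0.14624


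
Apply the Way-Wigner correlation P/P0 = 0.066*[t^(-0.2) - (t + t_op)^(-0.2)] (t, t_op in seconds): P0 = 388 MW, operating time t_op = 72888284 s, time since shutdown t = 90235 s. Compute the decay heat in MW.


P/P0 = 0.066 * [t^(-0.2) - (t + t_op)^(-0.2)]
P/P0 = 0.066 * [90235^(-0.2) - (90235 + 72888284)^(-0.2)]
P/P0 = 0.066 * [0.1020763 - 0.02675229] = 0.004971385
P = 388 * 0.004971385 = 1.9289 MW

1.9289


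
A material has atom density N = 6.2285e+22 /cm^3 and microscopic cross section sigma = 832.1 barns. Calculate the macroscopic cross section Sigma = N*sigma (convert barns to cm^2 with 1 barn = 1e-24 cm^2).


Sigma = N * sigma_barns * 1e-24
Sigma = 6.2285e+22 * 832.1 * 1e-24
Sigma = 51.827 /cm

51.827


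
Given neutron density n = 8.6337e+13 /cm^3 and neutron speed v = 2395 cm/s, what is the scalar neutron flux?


phi = n * v
phi = 8.6337e+13 * 2395
phi = 2.0678e+17 /cm^2/s

2.0678e+17


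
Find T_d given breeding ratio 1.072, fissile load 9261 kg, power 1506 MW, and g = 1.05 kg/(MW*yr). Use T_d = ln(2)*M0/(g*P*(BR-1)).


Breeding gain G = BR - 1 = 1.072 - 1 = 0.072
Fissile production rate = g * P * G = 1.05 * 1506 * 0.072 = 113.8536 kg/yr
T_d = ln(2) * M0 / (g * P * G)
T_d = ln(2) * 9261 / 113.8536 = 56.381 yr

56.381


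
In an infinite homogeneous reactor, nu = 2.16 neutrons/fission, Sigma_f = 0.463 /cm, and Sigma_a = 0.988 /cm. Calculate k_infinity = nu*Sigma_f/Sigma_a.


k_inf = nu * Sigma_f / Sigma_a
k_inf = 2.16 * 0.463 / 0.988
k_inf = 1.0122

1.0122


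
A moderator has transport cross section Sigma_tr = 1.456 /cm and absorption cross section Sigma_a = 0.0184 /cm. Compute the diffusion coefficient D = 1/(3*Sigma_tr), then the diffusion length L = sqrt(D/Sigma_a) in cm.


D = 1 / (3 * Sigma_tr) = 1 / (3 * 1.456) = 0.2289377 cm
L = sqrt(D / Sigma_a)
L = sqrt(0.2289377 / 0.0184)
L = 3.5274 cm

3.5274


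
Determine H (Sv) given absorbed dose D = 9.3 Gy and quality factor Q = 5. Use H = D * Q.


H = D * Q
H = 9.3 * 5
H = 46.500 Sv

46.500


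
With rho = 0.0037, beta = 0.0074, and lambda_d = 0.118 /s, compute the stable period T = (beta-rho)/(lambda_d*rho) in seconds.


T = (beta - rho) / (lambda_d * rho)
T = (0.0074 - 0.0037) / (0.118 * 0.0037)
T = 8.4746 s

8.4746


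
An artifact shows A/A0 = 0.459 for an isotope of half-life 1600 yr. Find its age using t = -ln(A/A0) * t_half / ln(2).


lambda = ln(2) / t_half = ln(2) / 1600 = 4.332170e-04 /yr
t = -ln(A/A0) / lambda
t = -ln(0.459) / 4.332170e-04
t = 1797.5 yr

1797.5


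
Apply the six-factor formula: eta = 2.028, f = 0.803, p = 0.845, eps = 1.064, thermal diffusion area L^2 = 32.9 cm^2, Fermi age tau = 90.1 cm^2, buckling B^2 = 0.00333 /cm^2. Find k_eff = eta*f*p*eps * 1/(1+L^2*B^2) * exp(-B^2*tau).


k_inf = eta*f*p*eps = 2.028*0.803*0.845*1.064 = 1.464137
P_TNL = 1/(1 + L^2*B^2) = 1/(1 + 32.9*0.00333) = 0.9012606
P_FNL = exp(-B^2*tau) = exp(-0.00333*90.1) = 0.7407938
k_eff = k_inf * P_TNL * P_FNL = 1.464137 * 0.9012606 * 0.7407938
k_eff = 0.97753

0.97753


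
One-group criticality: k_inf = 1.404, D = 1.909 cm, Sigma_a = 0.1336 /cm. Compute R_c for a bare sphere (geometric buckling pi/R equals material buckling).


L^2 = D / Sigma_a = 1.909 / 0.1336 = 14.28892 cm^2
B_m^2 = (k_inf - 1) / L^2 = (1.404 - 1) / 14.28892 = 0.02827366 /cm^2
For a bare sphere: B_g = pi/R, so R_c = pi / sqrt(B_m^2)
R_c = pi / sqrt(0.02827366) = 18.684 cm

18.684


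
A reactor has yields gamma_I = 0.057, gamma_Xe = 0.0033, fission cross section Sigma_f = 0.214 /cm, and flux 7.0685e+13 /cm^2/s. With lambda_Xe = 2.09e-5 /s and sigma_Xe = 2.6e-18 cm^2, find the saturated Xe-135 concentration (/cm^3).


Xe_eq = (gamma_I + gamma_Xe) * Sigma_f * phi / (lambda_Xe + sigma_Xe * phi)
Numerator = (0.057 + 0.0033) * 0.214 * 7.0685e+13 = 9.121334e+11
Denominator = 2.09e-5 + 2.6e-18 * 7.0685e+13 = 2.046810e-04
Xe_eq = 9.121334e+11 / 2.046810e-04 = 4.4564e+15 /cm^3

4.4564e+15


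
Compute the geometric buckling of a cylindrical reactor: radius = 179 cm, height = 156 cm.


B^2 = (2.405/R)^2 + (pi/H)^2
B^2 = (2.405/179)^2 + (pi/156)^2
B^2 = 5.8608e-04 /cm^2

5.8608e-04


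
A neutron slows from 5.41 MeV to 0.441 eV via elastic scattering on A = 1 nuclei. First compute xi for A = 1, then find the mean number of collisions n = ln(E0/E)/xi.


xi = 1 + (A-1)^2/(2A)*ln((A-1)/(A+1)) = 1 (for A = 1)
n = ln(E0/E) / xi
n = ln(5.41e6 / 0.441) / 1
n = ln(1.226757e+07) / 1 = 16.322

16.322


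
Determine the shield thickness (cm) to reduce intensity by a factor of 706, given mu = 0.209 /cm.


x = ln(factor) / mu
x = ln(706) / 0.209
x = 31.386 cm

31.386


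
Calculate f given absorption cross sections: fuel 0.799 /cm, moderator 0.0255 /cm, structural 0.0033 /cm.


f = Sigma_a_fuel / (Sigma_a_fuel + Sigma_a_mod + Sigma_a_other)
f = 0.799 / (0.799 + 0.0255 + 0.0033)
f = 0.96521

0.96521


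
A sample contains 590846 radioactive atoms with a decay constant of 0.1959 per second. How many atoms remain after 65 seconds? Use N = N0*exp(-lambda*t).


N = N0 * exp(-lambda * t)
N = 590846 * exp(-0.1959 * 65)
N = 1.7434

1.7434


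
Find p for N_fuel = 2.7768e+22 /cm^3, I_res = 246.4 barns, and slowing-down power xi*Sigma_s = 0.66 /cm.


p = exp(-N * I * 1e-24 / (xi*Sigma_s))
p = exp(-2.7768e+22 * 246.4 * 1e-24 / 0.66)
p = 3.1462e-05

3.1462e-05


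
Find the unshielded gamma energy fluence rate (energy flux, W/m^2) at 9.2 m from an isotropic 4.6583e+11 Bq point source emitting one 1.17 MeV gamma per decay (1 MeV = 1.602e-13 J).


psi = A * E * 1.602e-13 / (4*pi*r^2)
psi = 4.6583e+11 * 1.17 * 1.602e-13 / (4*pi*9.2^2)
psi = 8.2090e-05 W/m^2

8.2090e-05


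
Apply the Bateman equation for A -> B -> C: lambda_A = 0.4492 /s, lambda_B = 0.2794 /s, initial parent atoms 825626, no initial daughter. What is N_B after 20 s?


N_B(t) = lambda_A * N_A0 / (lambda_B - lambda_A) * [exp(-lambda_A*t) - exp(-lambda_B*t)]
exp(-0.4492*20) = 1.254002e-04; exp(-0.2794*20) = 0.003742505
N_B = 0.4492 * 825626 / (0.2794 - 0.4492) * (1.254002e-04 - 0.003742505)
N_B = 7900.4

7900.4


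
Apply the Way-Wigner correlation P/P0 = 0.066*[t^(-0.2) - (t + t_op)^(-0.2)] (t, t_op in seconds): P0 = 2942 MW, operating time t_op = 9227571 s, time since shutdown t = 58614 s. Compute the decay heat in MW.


P/P0 = 0.066 * [t^(-0.2) - (t + t_op)^(-0.2)]
P/P0 = 0.066 * [58614^(-0.2) - (58614 + 9227571)^(-0.2)]
P/P0 = 0.066 * [0.1112755 - 0.04040476] = 0.004677469
P = 2942 * 0.004677469 = 13.761 MW

13.761


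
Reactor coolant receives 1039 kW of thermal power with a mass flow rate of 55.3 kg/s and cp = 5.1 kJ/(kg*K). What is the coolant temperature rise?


dT = Q / (m_dot * cp)
dT = 1039 / (55.3 * 5.1)
dT = 3.6840 C

3.6840


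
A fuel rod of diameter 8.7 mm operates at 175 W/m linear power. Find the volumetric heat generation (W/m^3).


r = D / 2 / 1000 = 8.7 / 2 / 1000 = 0.00435 m
q''' = q' / (pi * r^2)
q''' = 175 / (pi * 0.00435^2)
q''' = 2.9438e+06 W/m^3

2.9438e+06


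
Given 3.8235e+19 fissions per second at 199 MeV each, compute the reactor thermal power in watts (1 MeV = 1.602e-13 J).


P = fission_rate * E_MeV * 1.602e-13
P = 3.8235e+19 * 199 * 1.602e-13
P = 1.2189e+09 W

1.2189e+09


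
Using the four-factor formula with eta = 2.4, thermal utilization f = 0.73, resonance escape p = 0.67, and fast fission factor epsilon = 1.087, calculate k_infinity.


k_inf = eta * f * p * epsilon
k_inf = 2.4 * 0.73 * 0.67 * 1.087
k_inf = 1.2760

1.2760


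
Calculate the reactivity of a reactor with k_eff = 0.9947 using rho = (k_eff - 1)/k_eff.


rho = (k_eff - 1) / k_eff
rho = (0.9947 - 1) / 0.9947
rho = -0.0053282

-0.0053282


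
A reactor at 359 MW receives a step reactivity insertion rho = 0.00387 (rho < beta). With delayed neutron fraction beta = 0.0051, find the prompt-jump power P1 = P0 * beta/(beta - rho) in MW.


P1/P0 = beta / (beta - rho)
P1/P0 = 0.0051 / (0.0051 - 0.00387) = 4.146341
P1 = 359 * 4.146341 = 1488.5 MW

1488.5


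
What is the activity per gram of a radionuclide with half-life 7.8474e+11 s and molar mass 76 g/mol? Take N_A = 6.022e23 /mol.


lambda = ln(2) / t_half = ln(2) / 7.8474e+11 = 8.832826e-13 /s
SA = lambda * N_A / M
SA = 8.832826e-13 * 6.022e23 / 76
SA = 6.9989e+09 Bq/g

6.9989e+09


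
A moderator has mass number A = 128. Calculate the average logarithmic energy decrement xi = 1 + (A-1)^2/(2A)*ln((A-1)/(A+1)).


xi = 1 + (A-1)^2/(2A) * ln((A-1)/(A+1))
xi = 1 + (128-1)^2/(2*128) * ln((128-1)/(128 +1))
xi = 0.015544

0.015544


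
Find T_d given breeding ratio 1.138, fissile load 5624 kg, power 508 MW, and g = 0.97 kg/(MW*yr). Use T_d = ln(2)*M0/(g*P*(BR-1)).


Breeding gain G = BR - 1 = 1.138 - 1 = 0.138
Fissile production rate = g * P * G = 0.97 * 508 * 0.138 = 68.00088 kg/yr
T_d = ln(2) * M0 / (g * P * G)
T_d = ln(2) * 5624 / 68.00088 = 57.327 yr

57.327


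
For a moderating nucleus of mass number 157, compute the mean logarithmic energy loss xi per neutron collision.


xi = 1 + (A-1)^2/(2A) * ln((A-1)/(A+1))
xi = 1 + (157-1)^2/(2*157) * ln((157-1)/(157 +1))
xi = 0.012685

0.012685


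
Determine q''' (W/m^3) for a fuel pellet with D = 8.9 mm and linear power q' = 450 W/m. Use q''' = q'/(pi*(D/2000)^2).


r = D / 2 / 1000 = 8.9 / 2 / 1000 = 0.00445 m
q''' = q' / (pi * r^2)
q''' = 450 / (pi * 0.00445^2)
q''' = 7.2334e+06 W/m^3

7.2334e+06


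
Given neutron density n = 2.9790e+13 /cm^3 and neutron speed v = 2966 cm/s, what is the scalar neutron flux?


phi = n * v
phi = 2.9790e+13 * 2966
phi = 8.8357e+16 /cm^2/s

8.8357e+16


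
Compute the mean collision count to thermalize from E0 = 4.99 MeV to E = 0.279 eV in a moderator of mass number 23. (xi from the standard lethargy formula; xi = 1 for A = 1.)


xi = 1 + (A-1)^2/(2A)*ln((A-1)/(A+1)) = 0.08448899 (for A = 23)
n = ln(E0/E) / xi
n = ln(4.99e6 / 0.279) / 0.08448899
n = ln(1.788530e+07) / 0.08448899 = 197.65

197.65


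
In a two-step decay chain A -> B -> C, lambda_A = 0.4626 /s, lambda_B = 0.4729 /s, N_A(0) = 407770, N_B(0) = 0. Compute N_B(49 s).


N_B(t) = lambda_A * N_A0 / (lambda_B - lambda_A) * [exp(-lambda_A*t) - exp(-lambda_B*t)]
exp(-0.4626*49) = 1.431111e-10; exp(-0.4729*49) = 8.639425e-11
N_B = 0.4626 * 407770 / (0.4729 - 0.4626) * (1.431111e-10 - 8.639425e-11)
N_B = 0.0010387

0.0010387


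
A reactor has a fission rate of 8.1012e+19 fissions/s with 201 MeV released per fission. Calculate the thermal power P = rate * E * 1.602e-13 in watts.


P = fission_rate * E_MeV * 1.602e-13
P = 8.1012e+19 * 201 * 1.602e-13
P = 2.6086e+09 W

2.6086e+09


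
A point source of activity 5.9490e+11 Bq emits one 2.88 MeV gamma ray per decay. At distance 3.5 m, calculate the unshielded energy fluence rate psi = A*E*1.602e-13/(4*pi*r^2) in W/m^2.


psi = A * E * 1.602e-13 / (4*pi*r^2)
psi = 5.9490e+11 * 2.88 * 1.602e-13 / (4*pi*3.5^2)
psi = 0.0017830 W/m^2

0.0017830


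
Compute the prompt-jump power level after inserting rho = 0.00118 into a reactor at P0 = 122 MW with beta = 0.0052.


P1/P0 = beta / (beta - rho)
P1/P0 = 0.0052 / (0.0052 - 0.00118) = 1.293532
P1 = 122 * 1.293532 = 157.81 MW

157.81


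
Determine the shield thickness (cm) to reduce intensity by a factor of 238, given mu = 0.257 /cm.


x = ln(factor) / mu
x = ln(238) / 0.257
x = 21.293 cm

21.293


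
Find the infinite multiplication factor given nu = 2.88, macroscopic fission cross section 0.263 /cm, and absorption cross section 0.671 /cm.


k_inf = nu * Sigma_f / Sigma_a
k_inf = 2.88 * 0.263 / 0.671
k_inf = 1.1288

1.1288


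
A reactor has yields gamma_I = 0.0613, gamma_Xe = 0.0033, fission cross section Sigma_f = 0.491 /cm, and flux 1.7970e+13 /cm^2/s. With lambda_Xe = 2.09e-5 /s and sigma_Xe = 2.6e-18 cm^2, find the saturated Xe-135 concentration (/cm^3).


Xe_eq = (gamma_I + gamma_Xe) * Sigma_f * phi / (lambda_Xe + sigma_Xe * phi)
Numerator = (0.0613 + 0.0033) * 0.491 * 1.7970e+13 = 5.699832e+11
Denominator = 2.09e-5 + 2.6e-18 * 1.7970e+13 = 6.762200e-05
Xe_eq = 5.699832e+11 / 6.762200e-05 = 8.4290e+15 /cm^3

8.4290e+15


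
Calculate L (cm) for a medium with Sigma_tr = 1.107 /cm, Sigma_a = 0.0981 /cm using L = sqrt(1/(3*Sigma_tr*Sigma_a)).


D = 1 / (3 * Sigma_tr) = 1 / (3 * 1.107) = 0.3011141 cm
L = sqrt(D / Sigma_a)
L = sqrt(0.3011141 / 0.0981)
L = 1.7520 cm

1.7520


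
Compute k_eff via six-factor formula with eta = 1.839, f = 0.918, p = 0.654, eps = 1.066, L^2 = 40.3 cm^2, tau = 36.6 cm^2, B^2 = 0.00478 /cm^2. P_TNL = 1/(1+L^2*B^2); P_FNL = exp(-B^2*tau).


k_inf = eta*f*p*eps = 1.839*0.918*0.654*1.066 = 1.176954
P_TNL = 1/(1 + L^2*B^2) = 1/(1 + 40.3*0.00478) = 0.8384802
P_FNL = exp(-B^2*tau) = exp(-0.00478*36.6) = 0.8395007
k_eff = k_inf * P_TNL * P_FNL = 1.176954 * 0.8384802 * 0.8395007
k_eff = 0.82846

0.82846


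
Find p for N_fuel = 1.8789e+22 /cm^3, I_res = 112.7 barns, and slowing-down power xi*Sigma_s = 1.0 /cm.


p = exp(-N * I * 1e-24 / (xi*Sigma_s))
p = exp(-1.8789e+22 * 112.7 * 1e-24 / 1.0)
p = 0.12033

0.12033


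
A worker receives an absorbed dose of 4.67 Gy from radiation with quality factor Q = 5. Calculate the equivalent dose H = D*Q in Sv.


H = D * Q
H = 4.67 * 5
H = 23.350 Sv

23.350


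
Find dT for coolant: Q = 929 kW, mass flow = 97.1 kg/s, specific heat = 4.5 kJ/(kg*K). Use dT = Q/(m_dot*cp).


dT = Q / (m_dot * cp)
dT = 929 / (97.1 * 4.5)
dT = 2.1261 C

2.1261


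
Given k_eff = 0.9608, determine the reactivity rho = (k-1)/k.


rho = (k_eff - 1) / k_eff
rho = (0.9608 - 1) / 0.9608
rho = -0.040799

-0.040799


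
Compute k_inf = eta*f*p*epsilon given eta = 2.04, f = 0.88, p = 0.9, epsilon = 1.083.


k_inf = eta * f * p * epsilon
k_inf = 2.04 * 0.88 * 0.9 * 1.083
k_inf = 1.7498

1.7498


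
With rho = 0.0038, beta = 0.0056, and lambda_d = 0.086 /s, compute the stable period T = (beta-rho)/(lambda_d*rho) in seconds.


T = (beta - rho) / (lambda_d * rho)
T = (0.0056 - 0.0038) / (0.086 * 0.0038)
T = 5.5080 s

5.5080


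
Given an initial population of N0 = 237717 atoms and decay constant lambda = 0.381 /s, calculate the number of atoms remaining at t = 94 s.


N = N0 * exp(-lambda * t)
N = 237717 * exp(-0.381 * 94)
N = 6.6411e-11

6.6411e-11


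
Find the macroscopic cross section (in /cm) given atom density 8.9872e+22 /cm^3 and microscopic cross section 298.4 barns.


Sigma = N * sigma_barns * 1e-24
Sigma = 8.9872e+22 * 298.4 * 1e-24
Sigma = 26.818 /cm

26.818


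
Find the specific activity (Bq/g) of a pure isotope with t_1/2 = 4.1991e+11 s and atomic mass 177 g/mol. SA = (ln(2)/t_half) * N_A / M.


lambda = ln(2) / t_half = ln(2) / 4.1991e+11 = 1.650704e-12 /s
SA = lambda * N_A / M
SA = 1.650704e-12 * 6.022e23 / 177
SA = 5.6161e+09 Bq/g

5.6161e+09


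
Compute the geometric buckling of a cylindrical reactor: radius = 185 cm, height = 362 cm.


B^2 = (2.405/R)^2 + (pi/H)^2
B^2 = (2.405/185)^2 + (pi/362)^2
B^2 = 2.4432e-04 /cm^2

2.4432e-04


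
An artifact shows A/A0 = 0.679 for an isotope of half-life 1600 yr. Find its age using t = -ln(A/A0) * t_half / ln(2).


lambda = ln(2) / t_half = ln(2) / 1600 = 4.332170e-04 /yr
t = -ln(A/A0) / lambda
t = -ln(0.679) / 4.332170e-04
t = 893.63 yr

893.63


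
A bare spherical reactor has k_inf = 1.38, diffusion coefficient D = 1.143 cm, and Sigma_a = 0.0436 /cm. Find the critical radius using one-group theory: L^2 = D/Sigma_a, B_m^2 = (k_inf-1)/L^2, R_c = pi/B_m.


L^2 = D / Sigma_a = 1.143 / 0.0436 = 26.21560 cm^2
B_m^2 = (k_inf - 1) / L^2 = (1.38 - 1) / 26.21560 = 0.01449519 /cm^2
For a bare sphere: B_g = pi/R, so R_c = pi / sqrt(B_m^2)
R_c = pi / sqrt(0.01449519) = 26.094 cm

26.094


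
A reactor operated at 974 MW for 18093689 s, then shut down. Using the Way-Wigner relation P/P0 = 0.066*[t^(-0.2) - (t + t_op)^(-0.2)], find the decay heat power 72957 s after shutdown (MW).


P/P0 = 0.066 * [t^(-0.2) - (t + t_op)^(-0.2)]
P/P0 = 0.066 * [72957^(-0.2) - (72957 + 18093689)^(-0.2)]
P/P0 = 0.066 * [0.1065091 - 0.03533011] = 0.004697813
P = 974 * 0.004697813 = 4.5757 MW

4.5757


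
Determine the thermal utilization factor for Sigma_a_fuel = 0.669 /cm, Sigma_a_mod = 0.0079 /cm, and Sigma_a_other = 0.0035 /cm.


f = Sigma_a_fuel / (Sigma_a_fuel + Sigma_a_mod + Sigma_a_other)
f = 0.669 / (0.669 + 0.0079 + 0.0035)
f = 0.98325

0.98325


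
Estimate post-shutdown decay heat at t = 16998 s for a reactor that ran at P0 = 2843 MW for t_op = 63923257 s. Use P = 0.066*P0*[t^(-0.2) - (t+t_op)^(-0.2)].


P/P0 = 0.066 * [t^(-0.2) - (t + t_op)^(-0.2)]
P/P0 = 0.066 * [16998^(-0.2) - (16998 + 63923257)^(-0.2)]
P/P0 = 0.066 * [0.1425346 - 0.02746914] = 0.007594320
P = 2843 * 0.007594320 = 21.591 MW

21.591


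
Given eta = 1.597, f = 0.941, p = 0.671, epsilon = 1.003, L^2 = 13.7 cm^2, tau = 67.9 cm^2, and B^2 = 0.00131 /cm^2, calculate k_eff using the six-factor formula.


k_inf = eta*f*p*eps = 1.597*0.941*0.671*1.003 = 1.011388
P_TNL = 1/(1 + L^2*B^2) = 1/(1 + 13.7*0.00131) = 0.9823694
P_FNL = exp(-B^2*tau) = exp(-0.00131*67.9) = 0.9148922
k_eff = k_inf * P_TNL * P_FNL = 1.011388 * 0.9823694 * 0.9148922
k_eff = 0.90900

0.90900


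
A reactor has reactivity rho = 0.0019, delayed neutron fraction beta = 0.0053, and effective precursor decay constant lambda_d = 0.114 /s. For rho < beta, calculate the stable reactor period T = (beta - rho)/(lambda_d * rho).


T = (beta - rho) / (lambda_d * rho)
T = (0.0053 - 0.0019) / (0.114 * 0.0019)
T = 15.697 s

15.697


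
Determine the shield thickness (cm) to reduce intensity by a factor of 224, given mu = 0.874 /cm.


x = ln(factor) / mu
x = ln(224) / 0.874
x = 6.1918 cm

6.1918


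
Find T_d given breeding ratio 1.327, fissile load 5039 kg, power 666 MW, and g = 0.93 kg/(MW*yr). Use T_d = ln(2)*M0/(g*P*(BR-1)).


Breeding gain G = BR - 1 = 1.327 - 1 = 0.327
Fissile production rate = g * P * G = 0.93 * 666 * 0.327 = 202.53726 kg/yr
T_d = ln(2) * M0 / (g * P * G)
T_d = ln(2) * 5039 / 202.53726 = 17.245 yr

17.245


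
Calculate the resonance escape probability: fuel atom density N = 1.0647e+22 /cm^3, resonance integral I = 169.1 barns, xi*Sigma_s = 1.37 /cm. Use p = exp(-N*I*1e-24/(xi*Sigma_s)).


p = exp(-N * I * 1e-24 / (xi*Sigma_s))
p = exp(-1.0647e+22 * 169.1 * 1e-24 / 1.37)
p = 0.26870

0.26870


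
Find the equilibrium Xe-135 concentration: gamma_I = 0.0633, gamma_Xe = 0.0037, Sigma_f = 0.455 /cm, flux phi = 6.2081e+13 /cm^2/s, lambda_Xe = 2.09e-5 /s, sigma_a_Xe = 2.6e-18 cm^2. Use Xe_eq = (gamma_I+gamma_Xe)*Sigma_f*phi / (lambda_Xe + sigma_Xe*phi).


Xe_eq = (gamma_I + gamma_Xe) * Sigma_f * phi / (lambda_Xe + sigma_Xe * phi)
Numerator = (0.0633 + 0.0037) * 0.455 * 6.2081e+13 = 1.892539e+12
Denominator = 2.09e-5 + 2.6e-18 * 6.2081e+13 = 1.823106e-04
Xe_eq = 1.892539e+12 / 1.823106e-04 = 1.0381e+16 /cm^3

1.0381e+16


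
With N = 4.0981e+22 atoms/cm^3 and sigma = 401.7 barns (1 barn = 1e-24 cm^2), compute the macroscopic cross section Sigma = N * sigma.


Sigma = N * sigma_barns * 1e-24
Sigma = 4.0981e+22 * 401.7 * 1e-24
Sigma = 16.462 /cm

16.462


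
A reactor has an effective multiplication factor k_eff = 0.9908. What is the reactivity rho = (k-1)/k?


rho = (k_eff - 1) / k_eff
rho = (0.9908 - 1) / 0.9908
rho = -0.0092854

-0.0092854


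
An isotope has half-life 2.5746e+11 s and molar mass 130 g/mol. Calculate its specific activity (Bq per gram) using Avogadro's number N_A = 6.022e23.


lambda = ln(2) / t_half = ln(2) / 2.5746e+11 = 2.692252e-12 /s
SA = lambda * N_A / M
SA = 2.692252e-12 * 6.022e23 / 130
SA = 1.2471e+10 Bq/g

1.2471e+10


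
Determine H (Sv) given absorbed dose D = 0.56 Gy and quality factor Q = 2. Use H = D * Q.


H = D * Q
H = 0.56 * 2
H = 1.1200 Sv

1.1200


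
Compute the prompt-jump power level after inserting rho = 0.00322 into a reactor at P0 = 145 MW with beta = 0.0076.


P1/P0 = beta / (beta - rho)
P1/P0 = 0.0076 / (0.0076 - 0.00322) = 1.735160
P1 = 145 * 1.735160 = 251.60 MW

251.60


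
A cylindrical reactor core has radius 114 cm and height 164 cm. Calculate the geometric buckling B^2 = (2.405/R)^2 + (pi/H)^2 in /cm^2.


B^2 = (2.405/R)^2 + (pi/H)^2
B^2 = (2.405/114)^2 + (pi/164)^2
B^2 = 8.1202e-04 /cm^2

8.1202e-04


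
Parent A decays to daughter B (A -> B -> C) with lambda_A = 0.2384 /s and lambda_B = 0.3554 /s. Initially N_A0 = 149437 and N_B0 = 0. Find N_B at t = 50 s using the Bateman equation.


N_B(t) = lambda_A * N_A0 / (lambda_B - lambda_A) * [exp(-lambda_A*t) - exp(-lambda_B*t)]
exp(-0.2384*50) = 6.655946e-06; exp(-0.3554*50) = 1.916845e-08
N_B = 0.2384 * 149437 / (0.3554 - 0.2384) * (6.655946e-06 - 1.916845e-08)
N_B = 2.0209

2.0209


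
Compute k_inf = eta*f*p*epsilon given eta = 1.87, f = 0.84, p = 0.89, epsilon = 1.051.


k_inf = eta * f * p * epsilon
k_inf = 1.87 * 0.84 * 0.89 * 1.051
k_inf = 1.4693

1.4693


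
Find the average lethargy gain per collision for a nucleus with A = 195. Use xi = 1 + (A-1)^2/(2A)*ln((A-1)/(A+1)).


xi = 1 + (A-1)^2/(2A) * ln((A-1)/(A+1))
xi = 1 + (195-1)^2/(2*195) * ln((195-1)/(195 +1))
xi = 0.010221

0.010221


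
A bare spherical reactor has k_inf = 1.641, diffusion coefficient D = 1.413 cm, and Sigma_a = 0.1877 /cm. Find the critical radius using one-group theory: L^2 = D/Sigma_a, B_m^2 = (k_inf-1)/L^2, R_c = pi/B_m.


L^2 = D / Sigma_a = 1.413 / 0.1877 = 7.527970 cm^2
B_m^2 = (k_inf - 1) / L^2 = (1.641 - 1) / 7.527970 = 0.08514912 /cm^2
For a bare sphere: B_g = pi/R, so R_c = pi / sqrt(B_m^2)
R_c = pi / sqrt(0.08514912) = 10.766 cm

10.766


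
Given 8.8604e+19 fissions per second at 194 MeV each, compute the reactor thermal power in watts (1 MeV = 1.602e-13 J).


P = fission_rate * E_MeV * 1.602e-13
P = 8.8604e+19 * 194 * 1.602e-13
P = 2.7537e+09 W

2.7537e+09


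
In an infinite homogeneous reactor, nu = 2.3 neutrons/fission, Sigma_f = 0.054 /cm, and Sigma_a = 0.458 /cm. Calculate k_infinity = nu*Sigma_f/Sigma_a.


k_inf = nu * Sigma_f / Sigma_a
k_inf = 2.3 * 0.054 / 0.458
k_inf = 0.27118

0.27118


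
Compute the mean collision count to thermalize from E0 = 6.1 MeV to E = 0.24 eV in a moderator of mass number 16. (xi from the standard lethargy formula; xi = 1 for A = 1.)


xi = 1 + (A-1)^2/(2A)*ln((A-1)/(A+1)) = 0.1199467 (for A = 16)
n = ln(E0/E) / xi
n = ln(6.1e6 / 0.24) / 0.1199467
n = ln(2.541667e+07) / 0.1199467 = 142.15

142.15


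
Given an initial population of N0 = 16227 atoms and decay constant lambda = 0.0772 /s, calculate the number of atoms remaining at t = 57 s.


N = N0 * exp(-lambda * t)
N = 16227 * exp(-0.0772 * 57)
N = 199.14

199.14


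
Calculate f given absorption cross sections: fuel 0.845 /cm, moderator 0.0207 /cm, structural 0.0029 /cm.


f = Sigma_a_fuel / (Sigma_a_fuel + Sigma_a_mod + Sigma_a_other)
f = 0.845 / (0.845 + 0.0207 + 0.0029)
f = 0.97283

0.97283


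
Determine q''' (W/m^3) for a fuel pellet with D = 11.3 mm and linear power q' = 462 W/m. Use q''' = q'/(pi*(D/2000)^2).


r = D / 2 / 1000 = 11.3 / 2 / 1000 = 0.00565 m
q''' = q' / (pi * r^2)
q''' = 462 / (pi * 0.00565^2)
q''' = 4.6068e+06 W/m^3

4.6068e+06


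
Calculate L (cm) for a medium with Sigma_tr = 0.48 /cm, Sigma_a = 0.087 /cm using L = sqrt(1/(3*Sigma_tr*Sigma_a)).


D = 1 / (3 * Sigma_tr) = 1 / (3 * 0.48) = 0.6944444 cm
L = sqrt(D / Sigma_a)
L = sqrt(0.6944444 / 0.087)
L = 2.8253 cm

2.8253


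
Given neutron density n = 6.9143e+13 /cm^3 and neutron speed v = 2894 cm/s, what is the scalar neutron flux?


phi = n * v
phi = 6.9143e+13 * 2894
phi = 2.0010e+17 /cm^2/s

2.0010e+17


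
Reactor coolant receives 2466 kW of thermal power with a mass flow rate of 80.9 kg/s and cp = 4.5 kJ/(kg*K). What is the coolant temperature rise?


dT = Q / (m_dot * cp)
dT = 2466 / (80.9 * 4.5)
dT = 6.7738 C

6.7738


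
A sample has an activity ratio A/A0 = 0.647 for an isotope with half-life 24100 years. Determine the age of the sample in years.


lambda = ln(2) / t_half = ln(2) / 24100 = 2.876129e-05 /yr
t = -ln(A/A0) / lambda
t = -ln(0.647) / 2.876129e-05
t = 15139 yr

15139


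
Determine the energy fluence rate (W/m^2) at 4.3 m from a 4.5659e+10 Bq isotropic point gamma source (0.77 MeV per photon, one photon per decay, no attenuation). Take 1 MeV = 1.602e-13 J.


psi = A * E * 1.602e-13 / (4*pi*r^2)
psi = 4.5659e+10 * 0.77 * 1.602e-13 / (4*pi*4.3^2)
psi = 2.4240e-05 W/m^2

2.4240e-05


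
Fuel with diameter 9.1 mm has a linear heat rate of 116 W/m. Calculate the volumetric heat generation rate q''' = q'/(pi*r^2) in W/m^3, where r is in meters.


r = D / 2 / 1000 = 9.1 / 2 / 1000 = 0.00455 m
q''' = q' / (pi * r^2)
q''' = 116 / (pi * 0.00455^2)
q''' = 1.7836e+06 W/m^3

1.7836e+06


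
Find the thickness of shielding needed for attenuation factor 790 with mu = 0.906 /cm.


x = ln(factor) / mu
x = ln(790) / 0.906
x = 7.3643 cm

7.3643


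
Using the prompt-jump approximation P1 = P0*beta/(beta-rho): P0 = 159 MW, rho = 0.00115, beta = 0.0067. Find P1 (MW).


P1/P0 = beta / (beta - rho)
P1/P0 = 0.0067 / (0.0067 - 0.00115) = 1.207207
P1 = 159 * 1.207207 = 191.95 MW

191.95


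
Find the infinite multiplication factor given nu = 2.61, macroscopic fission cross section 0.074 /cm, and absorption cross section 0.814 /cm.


k_inf = nu * Sigma_f / Sigma_a
k_inf = 2.61 * 0.074 / 0.814
k_inf = 0.23727

0.23727


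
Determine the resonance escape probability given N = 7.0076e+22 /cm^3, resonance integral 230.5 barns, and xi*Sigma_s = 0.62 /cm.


p = exp(-N * I * 1e-24 / (xi*Sigma_s))
p = exp(-7.0076e+22 * 230.5 * 1e-24 / 0.62)
p = 4.8480e-12

4.8480e-12


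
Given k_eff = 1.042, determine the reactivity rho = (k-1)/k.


rho = (k_eff - 1) / k_eff
rho = (1.042 - 1) / 1.042
rho = 0.040307

0.040307


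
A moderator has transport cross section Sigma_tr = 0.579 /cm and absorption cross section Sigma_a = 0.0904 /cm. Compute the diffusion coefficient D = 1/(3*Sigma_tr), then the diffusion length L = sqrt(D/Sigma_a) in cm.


D = 1 / (3 * Sigma_tr) = 1 / (3 * 0.579) = 0.5757052 cm
L = sqrt(D / Sigma_a)
L = sqrt(0.5757052 / 0.0904)
L = 2.5236 cm

2.5236


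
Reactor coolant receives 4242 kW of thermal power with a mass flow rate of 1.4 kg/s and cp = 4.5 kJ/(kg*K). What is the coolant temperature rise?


dT = Q / (m_dot * cp)
dT = 4242 / (1.4 * 4.5)
dT = 673.33 C

673.33


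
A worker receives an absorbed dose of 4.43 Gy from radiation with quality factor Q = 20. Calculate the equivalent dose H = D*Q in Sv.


H = D * Q
H = 4.43 * 20
H = 88.600 Sv

88.600


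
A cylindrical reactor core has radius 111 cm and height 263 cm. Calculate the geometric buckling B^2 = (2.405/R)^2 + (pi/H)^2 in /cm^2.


B^2 = (2.405/R)^2 + (pi/H)^2
B^2 = (2.405/111)^2 + (pi/263)^2
B^2 = 6.1213e-04 /cm^2

6.1213e-04


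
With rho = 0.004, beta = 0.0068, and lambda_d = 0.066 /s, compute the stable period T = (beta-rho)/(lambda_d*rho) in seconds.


T = (beta - rho) / (lambda_d * rho)
T = (0.0068 - 0.004) / (0.066 * 0.004)
T = 10.606 s

10.606


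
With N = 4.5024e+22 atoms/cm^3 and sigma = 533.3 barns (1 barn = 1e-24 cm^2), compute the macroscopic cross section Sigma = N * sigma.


Sigma = N * sigma_barns * 1e-24
Sigma = 4.5024e+22 * 533.3 * 1e-24
Sigma = 24.011 /cm

24.011


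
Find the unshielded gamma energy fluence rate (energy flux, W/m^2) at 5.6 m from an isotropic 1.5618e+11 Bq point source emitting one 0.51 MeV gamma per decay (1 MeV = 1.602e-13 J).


psi = A * E * 1.602e-13 / (4*pi*r^2)
psi = 1.5618e+11 * 0.51 * 1.602e-13 / (4*pi*5.6^2)
psi = 3.2380e-05 W/m^2

3.2380e-05


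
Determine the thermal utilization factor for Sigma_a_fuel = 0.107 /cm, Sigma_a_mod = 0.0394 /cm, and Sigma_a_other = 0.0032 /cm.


f = Sigma_a_fuel / (Sigma_a_fuel + Sigma_a_mod + Sigma_a_other)
f = 0.107 / (0.107 + 0.0394 + 0.0032)
f = 0.71524

0.71524


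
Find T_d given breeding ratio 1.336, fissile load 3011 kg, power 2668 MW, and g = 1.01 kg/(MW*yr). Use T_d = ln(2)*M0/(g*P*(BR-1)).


Breeding gain G = BR - 1 = 1.336 - 1 = 0.336
Fissile production rate = g * P * G = 1.01 * 2668 * 0.336 = 905.41248 kg/yr
T_d = ln(2) * M0 / (g * P * G)
T_d = ln(2) * 3011 / 905.41248 = 2.3051 yr

2.3051


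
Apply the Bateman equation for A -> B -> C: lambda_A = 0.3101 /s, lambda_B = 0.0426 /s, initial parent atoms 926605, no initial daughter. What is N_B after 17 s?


N_B(t) = lambda_A * N_A0 / (lambda_B - lambda_A) * [exp(-lambda_A*t) - exp(-lambda_B*t)]
exp(-0.3101*17) = 0.005134874; exp(-0.0426*17) = 0.4847122
N_B = 0.3101 * 926605 / (0.0426 - 0.3101) * (0.005134874 - 0.4847122)
N_B = 515147

515147


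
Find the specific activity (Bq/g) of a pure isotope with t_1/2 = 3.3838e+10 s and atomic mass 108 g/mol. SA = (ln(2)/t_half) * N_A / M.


lambda = ln(2) / t_half = ln(2) / 3.3838e+10 = 2.048428e-11 /s
SA = lambda * N_A / M
SA = 2.048428e-11 * 6.022e23 / 108
SA = 1.1422e+11 Bq/g

1.1422e+11


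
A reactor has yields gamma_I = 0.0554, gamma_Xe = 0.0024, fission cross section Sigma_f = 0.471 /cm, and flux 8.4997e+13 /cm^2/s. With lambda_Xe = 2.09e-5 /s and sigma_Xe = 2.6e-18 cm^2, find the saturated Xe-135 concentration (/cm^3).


Xe_eq = (gamma_I + gamma_Xe) * Sigma_f * phi / (lambda_Xe + sigma_Xe * phi)
Numerator = (0.0554 + 0.0024) * 0.471 * 8.4997e+13 = 2.313941e+12
Denominator = 2.09e-5 + 2.6e-18 * 8.4997e+13 = 2.418922e-04
Xe_eq = 2.313941e+12 / 2.418922e-04 = 9.5660e+15 /cm^3

9.5660e+15


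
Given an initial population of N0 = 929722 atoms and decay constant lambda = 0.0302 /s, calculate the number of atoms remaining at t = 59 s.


N = N0 * exp(-lambda * t)
N = 929722 * exp(-0.0302 * 59)
N = 156505

156505


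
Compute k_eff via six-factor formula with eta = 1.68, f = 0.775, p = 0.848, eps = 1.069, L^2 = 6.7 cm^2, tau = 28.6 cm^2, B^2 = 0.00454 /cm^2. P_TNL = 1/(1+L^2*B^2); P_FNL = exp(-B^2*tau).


k_inf = eta*f*p*eps = 1.68*0.775*0.848*1.069 = 1.180279
P_TNL = 1/(1 + L^2*B^2) = 1/(1 + 6.7*0.00454) = 0.9704799
P_FNL = exp(-B^2*tau) = exp(-0.00454*28.6) = 0.8782324
k_eff = k_inf * P_TNL * P_FNL = 1.180279 * 0.9704799 * 0.8782324
k_eff = 1.0060

1.0060


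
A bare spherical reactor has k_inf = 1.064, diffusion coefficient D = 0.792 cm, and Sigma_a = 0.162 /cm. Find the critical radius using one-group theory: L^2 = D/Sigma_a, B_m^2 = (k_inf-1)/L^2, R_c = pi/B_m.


L^2 = D / Sigma_a = 0.792 / 0.162 = 4.888889 cm^2
B_m^2 = (k_inf - 1) / L^2 = (1.064 - 1) / 4.888889 = 0.01309091 /cm^2
For a bare sphere: B_g = pi/R, so R_c = pi / sqrt(B_m^2)
R_c = pi / sqrt(0.01309091) = 27.458 cm

27.458


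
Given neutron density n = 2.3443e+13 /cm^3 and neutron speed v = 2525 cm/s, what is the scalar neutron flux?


phi = n * v
phi = 2.3443e+13 * 2525
phi = 5.9194e+16 /cm^2/s

5.9194e+16


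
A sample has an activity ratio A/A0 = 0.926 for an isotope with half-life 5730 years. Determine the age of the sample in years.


lambda = ln(2) / t_half = ln(2) / 5730 = 1.209681e-04 /yr
t = -ln(A/A0) / lambda
t = -ln(0.926) / 1.209681e-04
t = 635.55 yr

635.55


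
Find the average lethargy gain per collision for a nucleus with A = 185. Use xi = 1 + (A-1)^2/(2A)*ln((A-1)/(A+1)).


xi = 1 + (A-1)^2/(2A) * ln((A-1)/(A+1))
xi = 1 + (185-1)^2/(2*185) * ln((185-1)/(185 +1))
xi = 0.010772

0.010772


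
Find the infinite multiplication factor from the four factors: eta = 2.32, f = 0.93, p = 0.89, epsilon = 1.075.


k_inf = eta * f * p * epsilon
k_inf = 2.32 * 0.93 * 0.89 * 1.075
k_inf = 2.0643

2.0643


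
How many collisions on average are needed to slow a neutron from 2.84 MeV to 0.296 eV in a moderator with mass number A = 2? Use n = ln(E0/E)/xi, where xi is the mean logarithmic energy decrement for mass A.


xi = 1 + (A-1)^2/(2A)*ln((A-1)/(A+1)) = 0.7253469 (for A = 2)
n = ln(E0/E) / xi
n = ln(2.84e6 / 0.296) / 0.7253469
n = ln(9.594595e+06) / 0.7253469 = 22.164

22.164


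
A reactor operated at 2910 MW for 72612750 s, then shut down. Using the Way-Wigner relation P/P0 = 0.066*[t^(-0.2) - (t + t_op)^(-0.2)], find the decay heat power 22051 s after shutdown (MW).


P/P0 = 0.066 * [t^(-0.2) - (t + t_op)^(-0.2)]
P/P0 = 0.066 * [22051^(-0.2) - (22051 + 72612750)^(-0.2)]
P/P0 = 0.066 * [0.1353052 - 0.02677756] = 0.007162824
P = 2910 * 0.007162824 = 20.844 MW

20.844
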